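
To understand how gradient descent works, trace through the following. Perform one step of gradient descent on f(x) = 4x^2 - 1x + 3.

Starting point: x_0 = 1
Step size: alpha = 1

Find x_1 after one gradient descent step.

f(x) = 4x^2 - 1x + 3
f'(x) = 8x - 1
f'(1) = 8*1 + (-1) = 7
x_1 = x_0 - alpha * f'(x_0) = 1 - 1 * 7 = -6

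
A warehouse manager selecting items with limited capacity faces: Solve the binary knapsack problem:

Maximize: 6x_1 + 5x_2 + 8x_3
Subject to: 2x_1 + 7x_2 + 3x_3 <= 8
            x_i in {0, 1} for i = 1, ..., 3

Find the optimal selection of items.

Items: item 1 (v=6, w=2), item 2 (v=5, w=7), item 3 (v=8, w=3)
Capacity: 8
Checking all 8 subsets (w = total weight, v = total value):
  {}: w = 0, v = 0
  {1}: w = 2, v = 6
  {2}: w = 7, v = 5
  {3}: w = 3, v = 8
  {1, 2}: w = 9 > 8, infeasible
  {1, 3}: w = 5, v = 14
  {2, 3}: w = 10 > 8, infeasible
  {1, 2, 3}: w = 12 > 8, infeasible
Best feasible subset: items [1, 3]
Total weight: 5 <= 8, total value: 14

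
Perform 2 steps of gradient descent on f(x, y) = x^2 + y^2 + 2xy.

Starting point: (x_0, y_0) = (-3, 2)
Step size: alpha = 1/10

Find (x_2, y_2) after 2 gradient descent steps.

f(x,y) = x^2 + y^2 + 2xy
grad_x = 2x + 2y, grad_y = 2y + 2x
Step 1: grad = (-2, -2), (-14/5, 11/5)
Step 2: grad = (-6/5, -6/5), (-67/25, 58/25)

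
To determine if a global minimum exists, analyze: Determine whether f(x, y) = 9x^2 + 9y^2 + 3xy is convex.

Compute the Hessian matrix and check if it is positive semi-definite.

f(x,y) = 9x^2 + 9y^2 + 3xy
Hessian H = [[18, 3], [3, 18]]
trace(H) = 36, det(H) = 315
Eigenvalues: (36 +/- sqrt(36)) / 2 = 21, 15
Since both eigenvalues > 0, f is convex.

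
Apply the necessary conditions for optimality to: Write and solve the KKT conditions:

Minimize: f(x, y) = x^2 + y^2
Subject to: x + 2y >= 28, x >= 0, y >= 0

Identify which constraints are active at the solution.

KKT conditions for min x^2 + y^2 s.t. 1x + 2y >= 28, x >= 0, y >= 0:
Stationarity: 2x = mu*1 + mu_x, 2y = mu*2 + mu_y, with mu, mu_x, mu_y >= 0
Complementary slackness: mu*(x + 2y - 28) = 0, mu_x*x = 0, mu_y*y = 0
(0, 0) is infeasible (1*0 + 2*0 < 28), so if mu = 0 stationarity would force x = mu_x/2 >= 0, y = mu_y/2 >= 0 with mu_x*x = mu_y*y = 0, i.e. x = y = 0: contradiction. Hence mu > 0 and x + 2y = 28 is active.
Try x > 0, y > 0 (so mu_x = mu_y = 0): x = 1*mu/2, y = 2*mu/2
Substitute: 1*(1*mu/2) + 2*(2*mu/2) = 28
  mu*5/2 = 28 => mu = 56/5
x* = 28/5 > 0, y* = 56/5 > 0, consistent with mu_x = mu_y = 0.
f is convex and the constraints are linear, so this KKT point is the global minimum.
f* = 784/5
Active constraints: x + 2y >= 28 (holds with equality, mu = 56/5 > 0); x >= 0 and y >= 0 are inactive (mu_x = mu_y = 0).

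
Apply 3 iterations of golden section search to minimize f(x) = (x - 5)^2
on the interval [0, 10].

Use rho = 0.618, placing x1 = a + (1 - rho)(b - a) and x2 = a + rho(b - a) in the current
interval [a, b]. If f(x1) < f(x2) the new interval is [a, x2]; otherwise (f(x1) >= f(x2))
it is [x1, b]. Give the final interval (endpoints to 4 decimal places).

Golden section search for min of f(x) = (x - 5)^2 on [0, 10].
Each step: x1 = a + (1 - rho)(b - a), x2 = a + rho(b - a); if f(x1) < f(x2) keep [a, x2], otherwise keep [x1, b].
Step 1: [0.0000, 10.0000], x1=3.8200 (f=1.3924), x2=6.1800 (f=1.3924); f(x1) = f(x2) (tie, not '<') => keep [3.8200, 10.0000]
Step 2: [3.8200, 10.0000], x1=6.1808 (f=1.3942), x2=7.6392 (f=6.9656); f(x1) < f(x2) => keep [3.8200, 7.6392]
Step 3: [3.8200, 7.6392], x1=5.2789 (f=0.0778), x2=6.1803 (f=1.3931); f(x1) < f(x2) => keep [3.8200, 6.1803]
Final interval: [3.8200, 6.1803]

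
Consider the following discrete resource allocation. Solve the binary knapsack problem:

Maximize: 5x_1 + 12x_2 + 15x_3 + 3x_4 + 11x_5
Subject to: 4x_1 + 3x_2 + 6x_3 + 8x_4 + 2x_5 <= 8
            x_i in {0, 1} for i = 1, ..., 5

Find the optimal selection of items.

Items: item 1 (v=5, w=4), item 2 (v=12, w=3), item 3 (v=15, w=6), item 4 (v=3, w=8), item 5 (v=11, w=2)
Capacity: 8
Checking all 32 subsets (w = total weight, v = total value):
  {}: w = 0, v = 0
  {1}: w = 4, v = 5
  {2}: w = 3, v = 12
  {3}: w = 6, v = 15
  {4}: w = 8, v = 3
  {5}: w = 2, v = 11
  {1, 2}: w = 7, v = 17
  {1, 3}: w = 10 > 8, infeasible
  {1, 4}: w = 12 > 8, infeasible
  {1, 5}: w = 6, v = 16
  {2, 3}: w = 9 > 8, infeasible
  {2, 4}: w = 11 > 8, infeasible
  {2, 5}: w = 5, v = 23
  {3, 4}: w = 14 > 8, infeasible
  {3, 5}: w = 8, v = 26
  {4, 5}: w = 10 > 8, infeasible
  {1, 2, 3}: w = 13 > 8, infeasible
  {1, 2, 4}: w = 15 > 8, infeasible
  {1, 2, 5}: w = 9 > 8, infeasible
  {1, 3, 4}: w = 18 > 8, infeasible
  {1, 3, 5}: w = 12 > 8, infeasible
  {1, 4, 5}: w = 14 > 8, infeasible
  {2, 3, 4}: w = 17 > 8, infeasible
  {2, 3, 5}: w = 11 > 8, infeasible
  {2, 4, 5}: w = 13 > 8, infeasible
  {3, 4, 5}: w = 16 > 8, infeasible
  {1, 2, 3, 4}: w = 21 > 8, infeasible
  {1, 2, 3, 5}: w = 15 > 8, infeasible
  {1, 2, 4, 5}: w = 17 > 8, infeasible
  {1, 3, 4, 5}: w = 20 > 8, infeasible
  {2, 3, 4, 5}: w = 19 > 8, infeasible
  {1, 2, 3, 4, 5}: w = 23 > 8, infeasible
Best feasible subset: items [3, 5]
Total weight: 8 <= 8, total value: 26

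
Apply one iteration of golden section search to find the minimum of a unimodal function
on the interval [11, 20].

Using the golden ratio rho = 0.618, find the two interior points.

Golden section search on [11, 20].
Golden ratio rho = 0.618 (approx).
Interior points:
  x_1 = 11 + (1-0.618)*9 = 14.4380
  x_2 = 11 + 0.618*9 = 16.5620
Compare f(x_1) and f(x_2) to determine which subinterval to keep.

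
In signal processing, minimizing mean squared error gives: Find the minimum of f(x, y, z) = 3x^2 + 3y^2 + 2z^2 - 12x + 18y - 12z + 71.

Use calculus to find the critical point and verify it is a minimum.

f(x,y,z) = 3x^2 + 3y^2 + 2z^2 - 12x + 18y - 12z + 71
df/dx = 6x + (-12) = 0 => x = 2
df/dy = 6y + (18) = 0 => y = -3
df/dz = 4z + (-12) = 0 => z = 3
f(2,-3,3) = 3*(2)^2 + 3*(-3)^2 + 2*(3)^2 + -12*(2) + 18*(-3) + -12*(3) + 71 = 14
Hessian is diagonal with entries 6, 6, 4 > 0, confirmed minimum.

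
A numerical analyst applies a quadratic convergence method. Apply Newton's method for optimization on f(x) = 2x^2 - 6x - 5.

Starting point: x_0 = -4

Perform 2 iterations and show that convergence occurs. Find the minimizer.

f(x) = 2x^2 - 6x - 5, f'(x) = 4x + (-6), f''(x) = 4
Step 1: f'(-4) = -22, x_1 = -4 - -22/4 = 3/2
Step 2: f'(3/2) = 0, x_2 = 3/2 (converged)
Newton's method converges in 1 step for quadratics.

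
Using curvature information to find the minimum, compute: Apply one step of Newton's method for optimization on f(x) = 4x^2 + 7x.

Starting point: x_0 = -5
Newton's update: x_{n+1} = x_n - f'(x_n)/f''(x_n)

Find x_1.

f(x) = 4x^2 + 7x
f'(x) = 8x + (7), f''(x) = 8
Newton step: x_1 = x_0 - f'(x_0)/f''(x_0)
f'(-5) = -33
x_1 = -5 - -33/8 = -7/8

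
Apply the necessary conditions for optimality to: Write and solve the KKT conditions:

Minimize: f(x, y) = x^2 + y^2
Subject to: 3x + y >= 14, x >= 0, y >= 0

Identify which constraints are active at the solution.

KKT conditions for min x^2 + y^2 s.t. 3x + 1y >= 14, x >= 0, y >= 0:
Stationarity: 2x = mu*3 + mu_x, 2y = mu*1 + mu_y, with mu, mu_x, mu_y >= 0
Complementary slackness: mu*(3x + y - 14) = 0, mu_x*x = 0, mu_y*y = 0
(0, 0) is infeasible (3*0 + 1*0 < 14), so if mu = 0 stationarity would force x = mu_x/2 >= 0, y = mu_y/2 >= 0 with mu_x*x = mu_y*y = 0, i.e. x = y = 0: contradiction. Hence mu > 0 and 3x + y = 14 is active.
Try x > 0, y > 0 (so mu_x = mu_y = 0): x = 3*mu/2, y = 1*mu/2
Substitute: 3*(3*mu/2) + 1*(1*mu/2) = 14
  mu*10/2 = 14 => mu = 14/5
x* = 21/5 > 0, y* = 7/5 > 0, consistent with mu_x = mu_y = 0.
f is convex and the constraints are linear, so this KKT point is the global minimum.
f* = 98/5
Active constraints: 3x + y >= 14 (holds with equality, mu = 14/5 > 0); x >= 0 and y >= 0 are inactive (mu_x = mu_y = 0).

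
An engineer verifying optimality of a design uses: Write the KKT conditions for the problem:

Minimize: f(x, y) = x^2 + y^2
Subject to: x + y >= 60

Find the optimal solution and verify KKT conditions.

KKT conditions for min x^2 + y^2 s.t. x + y >= 60:
Stationarity: 2x = mu, 2y = mu
So x = y = mu/2.
Complementary slackness: mu*(x + y - 60) = 0
Primal feasibility: x + y >= 60; dual feasibility: mu >= 0
If mu = 0 then x = y = 0, but 0 + 0 < 60 is infeasible, so the constraint is active.
Constraint active: x + y = 2*(mu/2) = 60 => mu = 60
x = y = 30, f = 1800
Verify: stationarity 2*30 = 60 = mu; primal 30 + 30 = 60 >= 60; dual mu = 60 >= 0; complementary slackness 60*(60 - 60) = 0. All KKT conditions hold.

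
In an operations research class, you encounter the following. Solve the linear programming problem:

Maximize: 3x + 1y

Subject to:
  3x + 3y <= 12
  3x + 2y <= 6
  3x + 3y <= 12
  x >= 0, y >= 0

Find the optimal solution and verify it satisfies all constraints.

Feasible vertices: (0, 0), (0, 3), (2, 0)
Objective 3x + 1y at each vertex:
  (0, 0): 0
  (0, 3): 3
  (2, 0): 6
Maximum is 6 at (2, 0).
Verify constraints at (x, y) = (2, 0):
  3*2 + 3*0 = 6 <= 12
  3*2 + 2*0 = 6 <= 6 (active)
  3*2 + 3*0 = 6 <= 12
  x = 2 >= 0, y = 0 >= 0. All constraints satisfied.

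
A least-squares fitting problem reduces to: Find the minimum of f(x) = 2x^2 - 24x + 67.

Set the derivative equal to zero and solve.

f(x) = 2x^2 - 24x + 67
f'(x) = 4x + (-24) = 0
x = 24/4 = 6
f(6) = -5
Since f''(x) = 4 > 0, this is a minimum.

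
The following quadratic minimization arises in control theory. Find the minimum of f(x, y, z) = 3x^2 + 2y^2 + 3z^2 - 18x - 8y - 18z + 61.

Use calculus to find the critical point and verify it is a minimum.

f(x,y,z) = 3x^2 + 2y^2 + 3z^2 - 18x - 8y - 18z + 61
df/dx = 6x + (-18) = 0 => x = 3
df/dy = 4y + (-8) = 0 => y = 2
df/dz = 6z + (-18) = 0 => z = 3
f(3,2,3) = 3*(3)^2 + 2*(2)^2 + 3*(3)^2 + -18*(3) + -8*(2) + -18*(3) + 61 = -1
Hessian is diagonal with entries 6, 4, 6 > 0, confirmed minimum.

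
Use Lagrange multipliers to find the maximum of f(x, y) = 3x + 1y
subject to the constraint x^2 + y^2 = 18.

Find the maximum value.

Set up Lagrange conditions: grad f = lambda * grad g
  3 = 2*lambda*x
  1 = 2*lambda*y
From these: x/y = 3/1, so x = 3t, y = 1t for some t.
Substitute into constraint: (3t)^2 + (1t)^2 = 18
  t^2 * 10 = 18
  t = sqrt(18/10)
Maximum = 3*x + 1*y = (3^2 + 1^2)*t = 10 * sqrt(18/10) = sqrt(180)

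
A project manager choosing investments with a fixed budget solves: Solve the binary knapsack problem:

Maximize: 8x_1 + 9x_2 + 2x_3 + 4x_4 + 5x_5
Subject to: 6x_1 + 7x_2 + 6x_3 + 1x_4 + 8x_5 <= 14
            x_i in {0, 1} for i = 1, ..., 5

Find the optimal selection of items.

Items: item 1 (v=8, w=6), item 2 (v=9, w=7), item 3 (v=2, w=6), item 4 (v=4, w=1), item 5 (v=5, w=8)
Capacity: 14
Checking all 32 subsets (w = total weight, v = total value):
  {}: w = 0, v = 0
  {1}: w = 6, v = 8
  {2}: w = 7, v = 9
  {3}: w = 6, v = 2
  {4}: w = 1, v = 4
  {5}: w = 8, v = 5
  {1, 2}: w = 13, v = 17
  {1, 3}: w = 12, v = 10
  {1, 4}: w = 7, v = 12
  {1, 5}: w = 14, v = 13
  {2, 3}: w = 13, v = 11
  {2, 4}: w = 8, v = 13
  {2, 5}: w = 15 > 14, infeasible
  {3, 4}: w = 7, v = 6
  {3, 5}: w = 14, v = 7
  {4, 5}: w = 9, v = 9
  {1, 2, 3}: w = 19 > 14, infeasible
  {1, 2, 4}: w = 14, v = 21
  {1, 2, 5}: w = 21 > 14, infeasible
  {1, 3, 4}: w = 13, v = 14
  {1, 3, 5}: w = 20 > 14, infeasible
  {1, 4, 5}: w = 15 > 14, infeasible
  {2, 3, 4}: w = 14, v = 15
  {2, 3, 5}: w = 21 > 14, infeasible
  {2, 4, 5}: w = 16 > 14, infeasible
  {3, 4, 5}: w = 15 > 14, infeasible
  {1, 2, 3, 4}: w = 20 > 14, infeasible
  {1, 2, 3, 5}: w = 27 > 14, infeasible
  {1, 2, 4, 5}: w = 22 > 14, infeasible
  {1, 3, 4, 5}: w = 21 > 14, infeasible
  {2, 3, 4, 5}: w = 22 > 14, infeasible
  {1, 2, 3, 4, 5}: w = 28 > 14, infeasible
Best feasible subset: items [1, 2, 4]
Total weight: 14 <= 14, total value: 21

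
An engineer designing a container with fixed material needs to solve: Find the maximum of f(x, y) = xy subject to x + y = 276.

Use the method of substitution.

Substitute y = 276 - x into f(x,y) = xy:
g(x) = x(276 - x) = 276x - x^2
g'(x) = 276 - 2x = 0  =>  x = 138
y = 276 - 138 = 138
Maximum value = 138 * 138 = 19044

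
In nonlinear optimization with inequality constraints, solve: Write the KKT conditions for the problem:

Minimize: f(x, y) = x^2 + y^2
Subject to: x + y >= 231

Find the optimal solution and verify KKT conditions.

KKT conditions for min x^2 + y^2 s.t. x + y >= 231:
Stationarity: 2x = mu, 2y = mu
So x = y = mu/2.
Complementary slackness: mu*(x + y - 231) = 0
Primal feasibility: x + y >= 231; dual feasibility: mu >= 0
If mu = 0 then x = y = 0, but 0 + 0 < 231 is infeasible, so the constraint is active.
Constraint active: x + y = 2*(mu/2) = 231 => mu = 231
x = y = 231/2, f = 53361/2
Verify: stationarity 2*(231/2) = 231 = mu; primal 231/2 + 231/2 = 231 >= 231; dual mu = 231 >= 0; complementary slackness 231*(231 - 231) = 0. All KKT conditions hold.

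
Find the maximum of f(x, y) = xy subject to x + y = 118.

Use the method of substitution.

Substitute y = 118 - x into f(x,y) = xy:
g(x) = x(118 - x) = 118x - x^2
g'(x) = 118 - 2x = 0  =>  x = 59
y = 118 - 59 = 59
Maximum value = 59 * 59 = 3481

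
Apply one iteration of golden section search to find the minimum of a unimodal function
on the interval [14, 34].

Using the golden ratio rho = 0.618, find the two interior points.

Golden section search on [14, 34].
Golden ratio rho = 0.618 (approx).
Interior points:
  x_1 = 14 + (1-0.618)*20 = 21.6400
  x_2 = 14 + 0.618*20 = 26.3600
Compare f(x_1) and f(x_2) to determine which subinterval to keep.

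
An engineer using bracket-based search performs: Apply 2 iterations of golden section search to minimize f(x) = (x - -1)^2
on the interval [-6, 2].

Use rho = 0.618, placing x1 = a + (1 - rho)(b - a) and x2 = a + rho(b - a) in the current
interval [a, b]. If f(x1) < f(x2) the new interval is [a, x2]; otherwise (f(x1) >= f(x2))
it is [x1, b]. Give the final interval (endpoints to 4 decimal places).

Golden section search for min of f(x) = (x - -1)^2 on [-6, 2].
Each step: x1 = a + (1 - rho)(b - a), x2 = a + rho(b - a); if f(x1) < f(x2) keep [a, x2], otherwise keep [x1, b].
Step 1: [-6.0000, 2.0000], x1=-2.9440 (f=3.7791), x2=-1.0560 (f=0.0031); f(x1) > f(x2) => keep [-2.9440, 2.0000]
Step 2: [-2.9440, 2.0000], x1=-1.0554 (f=0.0031), x2=0.1114 (f=1.2352); f(x1) < f(x2) => keep [-2.9440, 0.1114]
Final interval: [-2.9440, 0.1114]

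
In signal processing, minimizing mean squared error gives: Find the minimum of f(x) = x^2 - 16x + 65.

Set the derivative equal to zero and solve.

f(x) = x^2 - 16x + 65
f'(x) = 2x + (-16) = 0
x = 16/2 = 8
f(8) = 1
Since f''(x) = 2 > 0, this is a minimum.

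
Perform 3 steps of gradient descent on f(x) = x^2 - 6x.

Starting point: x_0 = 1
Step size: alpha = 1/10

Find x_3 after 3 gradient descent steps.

f(x) = x^2 - 6x, f'(x) = 2x + (-6)
Step 1: f'(1) = -4, x_1 = 1 - 1/10 * -4 = 7/5
Step 2: f'(7/5) = -16/5, x_2 = 7/5 - 1/10 * -16/5 = 43/25
Step 3: f'(43/25) = -64/25, x_3 = 43/25 - 1/10 * -64/25 = 247/125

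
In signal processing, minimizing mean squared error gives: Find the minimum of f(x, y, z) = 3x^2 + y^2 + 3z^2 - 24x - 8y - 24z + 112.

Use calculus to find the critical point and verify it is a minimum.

f(x,y,z) = 3x^2 + y^2 + 3z^2 - 24x - 8y - 24z + 112
df/dx = 6x + (-24) = 0 => x = 4
df/dy = 2y + (-8) = 0 => y = 4
df/dz = 6z + (-24) = 0 => z = 4
f(4,4,4) = 3*(4)^2 + 1*(4)^2 + 3*(4)^2 + -24*(4) + -8*(4) + -24*(4) + 112 = 0
Hessian is diagonal with entries 6, 2, 6 > 0, confirmed minimum.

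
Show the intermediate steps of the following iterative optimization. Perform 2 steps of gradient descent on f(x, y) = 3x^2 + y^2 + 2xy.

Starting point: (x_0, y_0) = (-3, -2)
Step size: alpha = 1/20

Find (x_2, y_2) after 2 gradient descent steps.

f(x,y) = 3x^2 + y^2 + 2xy
grad_x = 6x + 2y, grad_y = 2y + 2x
Step 1: grad = (-22, -10), (-19/10, -3/2)
Step 2: grad = (-72/5, -34/5), (-59/50, -29/25)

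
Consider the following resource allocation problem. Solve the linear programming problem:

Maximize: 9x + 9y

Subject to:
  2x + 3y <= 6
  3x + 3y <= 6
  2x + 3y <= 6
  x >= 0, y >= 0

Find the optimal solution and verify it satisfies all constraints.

Feasible vertices: (0, 0), (0, 2), (2, 0)
Objective 9x + 9y at each vertex:
  (0, 0): 0
  (0, 2): 18
  (2, 0): 18
Maximum is 18 at (0, 2).
Verify constraints at (x, y) = (0, 2):
  2*0 + 3*2 = 6 <= 6 (active)
  3*0 + 3*2 = 6 <= 6 (active)
  2*0 + 3*2 = 6 <= 6 (active)
  x = 0 >= 0, y = 2 >= 0. All constraints satisfied.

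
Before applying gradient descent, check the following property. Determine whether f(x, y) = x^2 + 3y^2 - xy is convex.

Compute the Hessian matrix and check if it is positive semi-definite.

f(x,y) = x^2 + 3y^2 - xy
Hessian H = [[2, -1], [-1, 6]]
trace(H) = 8, det(H) = 11
Eigenvalues: (8 +/- sqrt(20)) / 2 = 6.236, 1.764
Since both eigenvalues > 0, f is convex.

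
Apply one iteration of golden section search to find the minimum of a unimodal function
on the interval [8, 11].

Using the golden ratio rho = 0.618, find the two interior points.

Golden section search on [8, 11].
Golden ratio rho = 0.618 (approx).
Interior points:
  x_1 = 8 + (1-0.618)*3 = 9.1460
  x_2 = 8 + 0.618*3 = 9.8540
Compare f(x_1) and f(x_2) to determine which subinterval to keep.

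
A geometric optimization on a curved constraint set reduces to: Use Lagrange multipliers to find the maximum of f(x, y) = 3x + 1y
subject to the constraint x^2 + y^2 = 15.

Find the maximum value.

Set up Lagrange conditions: grad f = lambda * grad g
  3 = 2*lambda*x
  1 = 2*lambda*y
From these: x/y = 3/1, so x = 3t, y = 1t for some t.
Substitute into constraint: (3t)^2 + (1t)^2 = 15
  t^2 * 10 = 15
  t = sqrt(15/10)
Maximum = 3*x + 1*y = (3^2 + 1^2)*t = 10 * sqrt(15/10) = sqrt(150)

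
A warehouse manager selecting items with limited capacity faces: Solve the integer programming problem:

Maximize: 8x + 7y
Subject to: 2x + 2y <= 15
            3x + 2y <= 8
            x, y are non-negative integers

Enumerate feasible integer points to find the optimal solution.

Constraint 1: 2x + 2y <= 15
Constraint 2: 3x + 2y <= 8
Feasible x range (need y >= 0): 0 <= x <= min(15/2, 8/3) => x in {0, ..., 2}.
Enumerate feasible integer points row by row (the coefficient of y is 7 > 0, so for each x the largest feasible y gives the best value):
  x = 0: y <= min((15 - 2*0)/2, (8 - 3*0)/2) => y in {0, ..., 4}; best 8*0 + 7*4 = 28
  x = 1: y <= min((15 - 2*1)/2, (8 - 3*1)/2) => y in {0, ..., 2}; best 8*1 + 7*2 = 22
  x = 2: y <= min((15 - 2*2)/2, (8 - 3*2)/2) => y in {0, ..., 1}; best 8*2 + 7*1 = 23
The maximum 8x + 7y = 28 is achieved at x = 0, y = 4.
Check: 2*0 + 2*4 = 8 <= 15 and 3*0 + 2*4 = 8 <= 8.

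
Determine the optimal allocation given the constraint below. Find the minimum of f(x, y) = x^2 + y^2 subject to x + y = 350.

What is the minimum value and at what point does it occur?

Substitute y = 350 - x into f(x,y) = x^2 + y^2:
g(x) = x^2 + (350 - x)^2 = 2x^2 - 700x + 122500
g'(x) = 4x - 700 = 0  =>  x = 175
y = 350 - 175 = 175
Minimum value = 175^2 + 175^2 = 61250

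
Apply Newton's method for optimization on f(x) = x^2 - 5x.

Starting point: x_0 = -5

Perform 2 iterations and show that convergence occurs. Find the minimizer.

f(x) = x^2 - 5x, f'(x) = 2x + (-5), f''(x) = 2
Step 1: f'(-5) = -15, x_1 = -5 - -15/2 = 5/2
Step 2: f'(5/2) = 0, x_2 = 5/2 (converged)
Newton's method converges in 1 step for quadratics.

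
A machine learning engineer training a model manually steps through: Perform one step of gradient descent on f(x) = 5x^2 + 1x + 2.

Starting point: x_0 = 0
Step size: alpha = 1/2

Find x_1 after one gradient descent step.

f(x) = 5x^2 + 1x + 2
f'(x) = 10x + 1
f'(0) = 10*0 + (1) = 1
x_1 = x_0 - alpha * f'(x_0) = 0 - 1/2 * 1 = -1/2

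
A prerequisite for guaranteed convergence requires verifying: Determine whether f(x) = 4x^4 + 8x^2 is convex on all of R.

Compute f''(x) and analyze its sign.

f(x) = 4x^4 + 8x^2
f'(x) = 16x^3 + 16x
f''(x) = 48x^2 + 16
f''(x) = 48x^2 + 16 >= 16 > 0 for all x
Therefore, f is convex on R.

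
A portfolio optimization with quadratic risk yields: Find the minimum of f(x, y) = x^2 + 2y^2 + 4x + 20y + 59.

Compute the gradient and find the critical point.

f(x,y) = x^2 + 2y^2 + 4x + 20y + 59
df/dx = 2x + (4) = 0  =>  x = -2
df/dy = 4y + (20) = 0  =>  y = -5
f(-2, -5) = 1*(-2)^2 + 2*(-5)^2 + 4*(-2) + 20*(-5) + 59 = 5
Hessian is diagonal with entries 2, 4 > 0, so this is a minimum.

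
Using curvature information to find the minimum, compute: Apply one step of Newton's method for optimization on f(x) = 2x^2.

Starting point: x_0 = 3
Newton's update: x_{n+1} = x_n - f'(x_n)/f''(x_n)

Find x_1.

f(x) = 2x^2
f'(x) = 4x + (0), f''(x) = 4
Newton step: x_1 = x_0 - f'(x_0)/f''(x_0)
f'(3) = 12
x_1 = 3 - 12/4 = 0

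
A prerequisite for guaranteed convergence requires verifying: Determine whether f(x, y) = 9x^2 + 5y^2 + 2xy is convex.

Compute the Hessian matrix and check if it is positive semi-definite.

f(x,y) = 9x^2 + 5y^2 + 2xy
Hessian H = [[18, 2], [2, 10]]
trace(H) = 28, det(H) = 176
Eigenvalues: (28 +/- sqrt(80)) / 2 = 18.47, 9.528
Since both eigenvalues > 0, f is convex.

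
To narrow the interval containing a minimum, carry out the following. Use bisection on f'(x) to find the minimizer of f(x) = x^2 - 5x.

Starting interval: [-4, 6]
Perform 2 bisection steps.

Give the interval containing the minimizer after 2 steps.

Finding critical point of f(x) = x^2 - 5x using bisection on f'(x) = 2x + -5.
f'(x) = 0 when x = 5/2.
Starting interval: [-4, 6]
Step 1: mid = 1, f'(mid) = -3, new interval = [1, 6]
Step 2: mid = 7/2, f'(mid) = 2, new interval = [1, 7/2]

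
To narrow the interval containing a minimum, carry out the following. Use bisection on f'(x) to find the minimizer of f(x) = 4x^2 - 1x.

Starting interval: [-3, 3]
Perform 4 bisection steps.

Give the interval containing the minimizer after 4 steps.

Finding critical point of f(x) = 4x^2 - 1x using bisection on f'(x) = 8x + -1.
f'(x) = 0 when x = 1/8.
Starting interval: [-3, 3]
Step 1: mid = 0, f'(mid) = -1, new interval = [0, 3]
Step 2: mid = 3/2, f'(mid) = 11, new interval = [0, 3/2]
Step 3: mid = 3/4, f'(mid) = 5, new interval = [0, 3/4]
Step 4: mid = 3/8, f'(mid) = 2, new interval = [0, 3/8]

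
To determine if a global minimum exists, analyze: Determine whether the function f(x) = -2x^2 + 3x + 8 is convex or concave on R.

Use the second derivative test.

f(x) = -2x^2 + 3x + 8
f'(x) = -4x + 3
f''(x) = -4
Since f''(x) = -4 < 0 for all x, f is concave on R.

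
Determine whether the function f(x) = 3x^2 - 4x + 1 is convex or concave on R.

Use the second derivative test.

f(x) = 3x^2 - 4x + 1
f'(x) = 6x - 4
f''(x) = 6
Since f''(x) = 6 > 0 for all x, f is convex on R.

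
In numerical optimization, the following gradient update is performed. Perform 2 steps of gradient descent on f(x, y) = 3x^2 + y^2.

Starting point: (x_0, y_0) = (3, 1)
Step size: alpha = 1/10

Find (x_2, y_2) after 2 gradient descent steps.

f(x,y) = 3x^2 + y^2
grad_x = 6x + 0y, grad_y = 2y + 0x
Step 1: grad = (18, 2), (6/5, 4/5)
Step 2: grad = (36/5, 8/5), (12/25, 16/25)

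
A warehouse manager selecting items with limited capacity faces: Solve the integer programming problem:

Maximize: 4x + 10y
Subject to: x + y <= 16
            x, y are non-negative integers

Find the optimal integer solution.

Objective: 4x + 10y, constraint: x + y <= 16
Coefficient of y is 10 > coefficient of x is 4, so allocate the entire budget to y.
Optimal: x = 0, y = 16, value = 160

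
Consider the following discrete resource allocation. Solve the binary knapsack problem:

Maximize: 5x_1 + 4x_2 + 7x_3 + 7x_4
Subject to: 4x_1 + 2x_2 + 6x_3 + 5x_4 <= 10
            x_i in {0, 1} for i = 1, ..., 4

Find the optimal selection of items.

Items: item 1 (v=5, w=4), item 2 (v=4, w=2), item 3 (v=7, w=6), item 4 (v=7, w=5)
Capacity: 10
Checking all 16 subsets (w = total weight, v = total value):
  {}: w = 0, v = 0
  {1}: w = 4, v = 5
  {2}: w = 2, v = 4
  {3}: w = 6, v = 7
  {4}: w = 5, v = 7
  {1, 2}: w = 6, v = 9
  {1, 3}: w = 10, v = 12
  {1, 4}: w = 9, v = 12
  {2, 3}: w = 8, v = 11
  {2, 4}: w = 7, v = 11
  {3, 4}: w = 11 > 10, infeasible
  {1, 2, 3}: w = 12 > 10, infeasible
  {1, 2, 4}: w = 11 > 10, infeasible
  {1, 3, 4}: w = 15 > 10, infeasible
  {2, 3, 4}: w = 13 > 10, infeasible
  {1, 2, 3, 4}: w = 17 > 10, infeasible
Best feasible subset: items [1, 3]
(The same value 12 is also attained by {1, 4}.)
Total weight: 10 <= 10, total value: 12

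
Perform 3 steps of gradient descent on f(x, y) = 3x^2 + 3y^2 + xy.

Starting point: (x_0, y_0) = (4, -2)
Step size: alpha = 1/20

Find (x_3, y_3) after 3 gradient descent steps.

f(x,y) = 3x^2 + 3y^2 + xy
grad_x = 6x + 1y, grad_y = 6y + 1x
Step 1: grad = (22, -8), (29/10, -8/5)
Step 2: grad = (79/5, -67/10), (211/100, -253/200)
Step 3: grad = (2279/200, -137/25), (6161/4000, -991/1000)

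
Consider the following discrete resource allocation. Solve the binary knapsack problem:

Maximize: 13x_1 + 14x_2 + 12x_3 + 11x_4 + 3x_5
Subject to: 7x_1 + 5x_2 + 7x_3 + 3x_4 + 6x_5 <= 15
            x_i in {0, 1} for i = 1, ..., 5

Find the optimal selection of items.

Items: item 1 (v=13, w=7), item 2 (v=14, w=5), item 3 (v=12, w=7), item 4 (v=11, w=3), item 5 (v=3, w=6)
Capacity: 15
Checking all 32 subsets (w = total weight, v = total value):
  {}: w = 0, v = 0
  {1}: w = 7, v = 13
  {2}: w = 5, v = 14
  {3}: w = 7, v = 12
  {4}: w = 3, v = 11
  {5}: w = 6, v = 3
  {1, 2}: w = 12, v = 27
  {1, 3}: w = 14, v = 25
  {1, 4}: w = 10, v = 24
  {1, 5}: w = 13, v = 16
  {2, 3}: w = 12, v = 26
  {2, 4}: w = 8, v = 25
  {2, 5}: w = 11, v = 17
  {3, 4}: w = 10, v = 23
  {3, 5}: w = 13, v = 15
  {4, 5}: w = 9, v = 14
  {1, 2, 3}: w = 19 > 15, infeasible
  {1, 2, 4}: w = 15, v = 38
  {1, 2, 5}: w = 18 > 15, infeasible
  {1, 3, 4}: w = 17 > 15, infeasible
  {1, 3, 5}: w = 20 > 15, infeasible
  {1, 4, 5}: w = 16 > 15, infeasible
  {2, 3, 4}: w = 15, v = 37
  {2, 3, 5}: w = 18 > 15, infeasible
  {2, 4, 5}: w = 14, v = 28
  {3, 4, 5}: w = 16 > 15, infeasible
  {1, 2, 3, 4}: w = 22 > 15, infeasible
  {1, 2, 3, 5}: w = 25 > 15, infeasible
  {1, 2, 4, 5}: w = 21 > 15, infeasible
  {1, 3, 4, 5}: w = 23 > 15, infeasible
  {2, 3, 4, 5}: w = 21 > 15, infeasible
  {1, 2, 3, 4, 5}: w = 28 > 15, infeasible
Best feasible subset: items [1, 2, 4]
Total weight: 15 <= 15, total value: 38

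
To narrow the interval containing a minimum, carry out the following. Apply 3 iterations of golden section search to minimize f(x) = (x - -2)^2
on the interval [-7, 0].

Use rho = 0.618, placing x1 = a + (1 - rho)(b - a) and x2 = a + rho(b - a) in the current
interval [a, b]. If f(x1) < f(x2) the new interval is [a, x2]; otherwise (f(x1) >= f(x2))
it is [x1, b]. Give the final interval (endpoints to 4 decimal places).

Golden section search for min of f(x) = (x - -2)^2 on [-7, 0].
Each step: x1 = a + (1 - rho)(b - a), x2 = a + rho(b - a); if f(x1) < f(x2) keep [a, x2], otherwise keep [x1, b].
Step 1: [-7.0000, 0.0000], x1=-4.3260 (f=5.4103), x2=-2.6740 (f=0.4543); f(x1) > f(x2) => keep [-4.3260, 0.0000]
Step 2: [-4.3260, 0.0000], x1=-2.6735 (f=0.4536), x2=-1.6525 (f=0.1207); f(x1) > f(x2) => keep [-2.6735, 0.0000]
Step 3: [-2.6735, 0.0000], x1=-1.6522 (f=0.1210), x2=-1.0213 (f=0.9579); f(x1) < f(x2) => keep [-2.6735, -1.0213]
Final interval: [-2.6735, -1.0213]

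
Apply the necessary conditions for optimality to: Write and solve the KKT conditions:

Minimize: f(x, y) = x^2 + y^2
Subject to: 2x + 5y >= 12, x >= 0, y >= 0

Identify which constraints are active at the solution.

KKT conditions for min x^2 + y^2 s.t. 2x + 5y >= 12, x >= 0, y >= 0:
Stationarity: 2x = mu*2 + mu_x, 2y = mu*5 + mu_y, with mu, mu_x, mu_y >= 0
Complementary slackness: mu*(2x + 5y - 12) = 0, mu_x*x = 0, mu_y*y = 0
(0, 0) is infeasible (2*0 + 5*0 < 12), so if mu = 0 stationarity would force x = mu_x/2 >= 0, y = mu_y/2 >= 0 with mu_x*x = mu_y*y = 0, i.e. x = y = 0: contradiction. Hence mu > 0 and 2x + 5y = 12 is active.
Try x > 0, y > 0 (so mu_x = mu_y = 0): x = 2*mu/2, y = 5*mu/2
Substitute: 2*(2*mu/2) + 5*(5*mu/2) = 12
  mu*29/2 = 12 => mu = 24/29
x* = 24/29 > 0, y* = 60/29 > 0, consistent with mu_x = mu_y = 0.
f is convex and the constraints are linear, so this KKT point is the global minimum.
f* = 144/29
Active constraints: 2x + 5y >= 12 (holds with equality, mu = 24/29 > 0); x >= 0 and y >= 0 are inactive (mu_x = mu_y = 0).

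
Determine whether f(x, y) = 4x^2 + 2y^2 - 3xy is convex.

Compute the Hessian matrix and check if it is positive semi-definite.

f(x,y) = 4x^2 + 2y^2 - 3xy
Hessian H = [[8, -3], [-3, 4]]
trace(H) = 12, det(H) = 23
Eigenvalues: (12 +/- sqrt(52)) / 2 = 9.606, 2.394
Since both eigenvalues > 0, f is convex.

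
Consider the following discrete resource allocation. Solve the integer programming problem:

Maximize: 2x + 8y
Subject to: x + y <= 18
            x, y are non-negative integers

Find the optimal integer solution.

Objective: 2x + 8y, constraint: x + y <= 18
Coefficient of y is 8 > coefficient of x is 2, so allocate the entire budget to y.
Optimal: x = 0, y = 18, value = 144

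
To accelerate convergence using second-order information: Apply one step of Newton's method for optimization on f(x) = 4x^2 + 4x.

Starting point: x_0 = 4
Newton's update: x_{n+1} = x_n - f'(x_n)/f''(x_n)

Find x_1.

f(x) = 4x^2 + 4x
f'(x) = 8x + (4), f''(x) = 8
Newton step: x_1 = x_0 - f'(x_0)/f''(x_0)
f'(4) = 36
x_1 = 4 - 36/8 = -1/2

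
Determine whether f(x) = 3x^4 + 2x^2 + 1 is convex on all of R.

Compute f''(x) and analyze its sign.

f(x) = 3x^4 + 2x^2 + 1
f'(x) = 12x^3 + 4x
f''(x) = 36x^2 + 4
f''(x) = 36x^2 + 4 >= 4 > 0 for all x
Therefore, f is convex on R.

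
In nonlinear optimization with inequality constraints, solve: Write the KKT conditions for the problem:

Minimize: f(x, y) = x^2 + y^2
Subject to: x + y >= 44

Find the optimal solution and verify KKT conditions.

KKT conditions for min x^2 + y^2 s.t. x + y >= 44:
Stationarity: 2x = mu, 2y = mu
So x = y = mu/2.
Complementary slackness: mu*(x + y - 44) = 0
Primal feasibility: x + y >= 44; dual feasibility: mu >= 0
If mu = 0 then x = y = 0, but 0 + 0 < 44 is infeasible, so the constraint is active.
Constraint active: x + y = 2*(mu/2) = 44 => mu = 44
x = y = 22, f = 968
Verify: stationarity 2*22 = 44 = mu; primal 22 + 22 = 44 >= 44; dual mu = 44 >= 0; complementary slackness 44*(44 - 44) = 0. All KKT conditions hold.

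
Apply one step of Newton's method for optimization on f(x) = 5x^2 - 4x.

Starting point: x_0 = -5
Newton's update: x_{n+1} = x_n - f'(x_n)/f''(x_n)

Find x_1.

f(x) = 5x^2 - 4x
f'(x) = 10x + (-4), f''(x) = 10
Newton step: x_1 = x_0 - f'(x_0)/f''(x_0)
f'(-5) = -54
x_1 = -5 - -54/10 = 2/5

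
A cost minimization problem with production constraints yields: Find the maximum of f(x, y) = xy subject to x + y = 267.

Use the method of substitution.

Substitute y = 267 - x into f(x,y) = xy:
g(x) = x(267 - x) = 267x - x^2
g'(x) = 267 - 2x = 0  =>  x = 267/2
y = 267 - 267/2 = 267/2
Maximum value = (267/2) * (267/2) = 71289/4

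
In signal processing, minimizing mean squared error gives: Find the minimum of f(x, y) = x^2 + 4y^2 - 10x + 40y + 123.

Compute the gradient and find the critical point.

f(x,y) = x^2 + 4y^2 - 10x + 40y + 123
df/dx = 2x + (-10) = 0  =>  x = 5
df/dy = 8y + (40) = 0  =>  y = -5
f(5, -5) = 1*(5)^2 + 4*(-5)^2 + -10*(5) + 40*(-5) + 123 = -2
Hessian is diagonal with entries 2, 8 > 0, so this is a minimum.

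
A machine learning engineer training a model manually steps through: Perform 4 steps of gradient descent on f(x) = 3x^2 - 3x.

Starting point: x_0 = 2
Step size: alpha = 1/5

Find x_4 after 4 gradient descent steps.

f(x) = 3x^2 - 3x, f'(x) = 6x + (-3)
Step 1: f'(2) = 9, x_1 = 2 - 1/5 * 9 = 1/5
Step 2: f'(1/5) = -9/5, x_2 = 1/5 - 1/5 * -9/5 = 14/25
Step 3: f'(14/25) = 9/25, x_3 = 14/25 - 1/5 * 9/25 = 61/125
Step 4: f'(61/125) = -9/125, x_4 = 61/125 - 1/5 * -9/125 = 314/625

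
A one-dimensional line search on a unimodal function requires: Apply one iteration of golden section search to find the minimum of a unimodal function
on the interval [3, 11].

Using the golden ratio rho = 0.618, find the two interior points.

Golden section search on [3, 11].
Golden ratio rho = 0.618 (approx).
Interior points:
  x_1 = 3 + (1-0.618)*8 = 6.0560
  x_2 = 3 + 0.618*8 = 7.9440
Compare f(x_1) and f(x_2) to determine which subinterval to keep.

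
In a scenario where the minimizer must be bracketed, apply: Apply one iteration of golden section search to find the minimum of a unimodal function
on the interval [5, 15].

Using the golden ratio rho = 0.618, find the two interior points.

Golden section search on [5, 15].
Golden ratio rho = 0.618 (approx).
Interior points:
  x_1 = 5 + (1-0.618)*10 = 8.8200
  x_2 = 5 + 0.618*10 = 11.1800
Compare f(x_1) and f(x_2) to determine which subinterval to keep.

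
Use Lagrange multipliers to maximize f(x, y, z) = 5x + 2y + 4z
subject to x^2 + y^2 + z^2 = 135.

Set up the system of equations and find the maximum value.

Lagrange conditions: 5 = 2*lambda*x, 2 = 2*lambda*y, 4 = 2*lambda*z
So x:5 = y:2 = z:4, i.e. x = 5t, y = 2t, z = 4t
Constraint: t^2*(5^2 + 2^2 + 4^2) = 135
  t^2 * 45 = 135  =>  t = sqrt(3)
Maximum = 5*5t + 2*2t + 4*4t = 45*sqrt(3) = sqrt(6075)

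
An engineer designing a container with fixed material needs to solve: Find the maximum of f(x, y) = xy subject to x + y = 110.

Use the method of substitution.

Substitute y = 110 - x into f(x,y) = xy:
g(x) = x(110 - x) = 110x - x^2
g'(x) = 110 - 2x = 0  =>  x = 55
y = 110 - 55 = 55
Maximum value = 55 * 55 = 3025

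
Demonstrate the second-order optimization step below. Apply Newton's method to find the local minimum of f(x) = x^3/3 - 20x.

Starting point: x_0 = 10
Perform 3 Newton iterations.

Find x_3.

f(x) = x^3/3 - 20x
f'(x) = x^2 - 20, f''(x) = 2x
Newton update: x_{n+1} = x_n - (x_n^2 - 20)/(2*x_n)
Step 1: x_0 = 10, f'=80, f''=20, x_1 = 6
Step 2: x_1 = 6, f'=16, f''=12, x_2 = 14/3
Step 3: x_2 = 14/3, f'=16/9, f''=28/3, x_3 = 94/21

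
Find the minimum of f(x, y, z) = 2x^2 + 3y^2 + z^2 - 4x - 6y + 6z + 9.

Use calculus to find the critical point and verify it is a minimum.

f(x,y,z) = 2x^2 + 3y^2 + z^2 - 4x - 6y + 6z + 9
df/dx = 4x + (-4) = 0 => x = 1
df/dy = 6y + (-6) = 0 => y = 1
df/dz = 2z + (6) = 0 => z = -3
f(1,1,-3) = 2*(1)^2 + 3*(1)^2 + 1*(-3)^2 + -4*(1) + -6*(1) + 6*(-3) + 9 = -5
Hessian is diagonal with entries 4, 6, 2 > 0, confirmed minimum.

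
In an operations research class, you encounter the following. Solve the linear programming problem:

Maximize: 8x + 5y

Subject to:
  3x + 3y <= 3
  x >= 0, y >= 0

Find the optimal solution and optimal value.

The feasible region has vertices at [(0, 0), (1, 0), (0, 1)].
Checking objective 8x + 5y at each vertex:
  (0, 0): 8*0 + 5*0 = 0
  (1, 0): 8*1 + 5*0 = 8
  (0, 1): 8*0 + 5*1 = 5
Maximum is 8 at (1, 0).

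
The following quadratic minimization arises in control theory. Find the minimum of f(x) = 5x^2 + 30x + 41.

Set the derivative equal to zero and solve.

f(x) = 5x^2 + 30x + 41
f'(x) = 10x + (30) = 0
x = -30/10 = -3
f(-3) = -4
Since f''(x) = 10 > 0, this is a minimum.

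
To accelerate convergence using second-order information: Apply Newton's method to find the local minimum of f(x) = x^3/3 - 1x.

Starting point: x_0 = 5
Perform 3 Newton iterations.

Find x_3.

f(x) = x^3/3 - 1x
f'(x) = x^2 - 1, f''(x) = 2x
Newton update: x_{n+1} = x_n - (x_n^2 - 1)/(2*x_n)
Step 1: x_0 = 5, f'=24, f''=10, x_1 = 13/5
Step 2: x_1 = 13/5, f'=144/25, f''=26/5, x_2 = 97/65
Step 3: x_2 = 97/65, f'=5184/4225, f''=194/65, x_3 = 6817/6305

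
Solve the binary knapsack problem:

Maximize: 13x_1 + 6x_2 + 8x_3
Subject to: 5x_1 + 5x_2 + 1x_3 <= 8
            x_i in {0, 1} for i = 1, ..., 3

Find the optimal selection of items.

Items: item 1 (v=13, w=5), item 2 (v=6, w=5), item 3 (v=8, w=1)
Capacity: 8
Checking all 8 subsets (w = total weight, v = total value):
  {}: w = 0, v = 0
  {1}: w = 5, v = 13
  {2}: w = 5, v = 6
  {3}: w = 1, v = 8
  {1, 2}: w = 10 > 8, infeasible
  {1, 3}: w = 6, v = 21
  {2, 3}: w = 6, v = 14
  {1, 2, 3}: w = 11 > 8, infeasible
Best feasible subset: items [1, 3]
Total weight: 6 <= 8, total value: 21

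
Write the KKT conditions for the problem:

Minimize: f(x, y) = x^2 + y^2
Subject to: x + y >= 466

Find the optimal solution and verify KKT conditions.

KKT conditions for min x^2 + y^2 s.t. x + y >= 466:
Stationarity: 2x = mu, 2y = mu
So x = y = mu/2.
Complementary slackness: mu*(x + y - 466) = 0
Primal feasibility: x + y >= 466; dual feasibility: mu >= 0
If mu = 0 then x = y = 0, but 0 + 0 < 466 is infeasible, so the constraint is active.
Constraint active: x + y = 2*(mu/2) = 466 => mu = 466
x = y = 233, f = 108578
Verify: stationarity 2*233 = 466 = mu; primal 233 + 233 = 466 >= 466; dual mu = 466 >= 0; complementary slackness 466*(466 - 466) = 0. All KKT conditions hold.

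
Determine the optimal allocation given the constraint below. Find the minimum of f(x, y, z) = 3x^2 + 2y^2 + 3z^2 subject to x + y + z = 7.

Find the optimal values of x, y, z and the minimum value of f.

Using Lagrange multipliers on f = 3x^2 + 2y^2 + 3z^2 with constraint x + y + z = 7:
Conditions: 2*3*x = lambda, 2*2*y = lambda, 2*3*z = lambda
So x = lambda/6, y = lambda/4, z = lambda/6
Substituting into constraint: lambda * (7/12) = 7
lambda = 12
x = 2, y = 3, z = 2
Minimum value = 42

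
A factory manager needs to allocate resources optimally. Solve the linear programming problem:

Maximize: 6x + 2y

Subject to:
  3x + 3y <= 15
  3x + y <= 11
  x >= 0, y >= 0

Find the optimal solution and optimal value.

Feasible vertices: (0, 0), (0, 5), (3, 2), (11/3, 0)
Objective 6x + 2y at each:
  (0, 0): 0
  (0, 5): 10
  (3, 2): 22
  (11/3, 0): 22
Maximum is 22 at (3, 2).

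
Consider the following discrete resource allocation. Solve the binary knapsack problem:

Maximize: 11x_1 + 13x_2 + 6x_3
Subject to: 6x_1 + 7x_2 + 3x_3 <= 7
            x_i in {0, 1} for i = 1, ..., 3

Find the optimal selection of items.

Items: item 1 (v=11, w=6), item 2 (v=13, w=7), item 3 (v=6, w=3)
Capacity: 7
Checking all 8 subsets (w = total weight, v = total value):
  {}: w = 0, v = 0
  {1}: w = 6, v = 11
  {2}: w = 7, v = 13
  {3}: w = 3, v = 6
  {1, 2}: w = 13 > 7, infeasible
  {1, 3}: w = 9 > 7, infeasible
  {2, 3}: w = 10 > 7, infeasible
  {1, 2, 3}: w = 16 > 7, infeasible
Best feasible subset: items [2]
Total weight: 7 <= 7, total value: 13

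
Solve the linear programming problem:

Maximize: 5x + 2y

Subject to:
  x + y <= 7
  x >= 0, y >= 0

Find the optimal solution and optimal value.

The feasible region has vertices at [(0, 0), (7, 0), (0, 7)].
Checking objective 5x + 2y at each vertex:
  (0, 0): 5*0 + 2*0 = 0
  (7, 0): 5*7 + 2*0 = 35
  (0, 7): 5*0 + 2*7 = 14
Maximum is 35 at (7, 0).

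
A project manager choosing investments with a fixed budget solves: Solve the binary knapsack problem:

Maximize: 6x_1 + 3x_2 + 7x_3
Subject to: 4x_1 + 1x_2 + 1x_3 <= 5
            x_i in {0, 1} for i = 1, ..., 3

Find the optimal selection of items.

Items: item 1 (v=6, w=4), item 2 (v=3, w=1), item 3 (v=7, w=1)
Capacity: 5
Checking all 8 subsets (w = total weight, v = total value):
  {}: w = 0, v = 0
  {1}: w = 4, v = 6
  {2}: w = 1, v = 3
  {3}: w = 1, v = 7
  {1, 2}: w = 5, v = 9
  {1, 3}: w = 5, v = 13
  {2, 3}: w = 2, v = 10
  {1, 2, 3}: w = 6 > 5, infeasible
Best feasible subset: items [1, 3]
Total weight: 5 <= 5, total value: 13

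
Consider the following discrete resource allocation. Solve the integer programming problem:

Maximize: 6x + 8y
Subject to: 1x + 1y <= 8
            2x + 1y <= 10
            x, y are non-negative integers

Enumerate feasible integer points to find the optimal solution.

Constraint 1: 1x + 1y <= 8
Constraint 2: 2x + 1y <= 10
Feasible x range (need y >= 0): 0 <= x <= min(8/1, 10/2) => x in {0, ..., 5}.
Enumerate feasible integer points row by row (the coefficient of y is 8 > 0, so for each x the largest feasible y gives the best value):
  x = 0: y <= min((8 - 1*0)/1, (10 - 2*0)/1) => y in {0, ..., 8}; best 6*0 + 8*8 = 64
  x = 1: y <= min((8 - 1*1)/1, (10 - 2*1)/1) => y in {0, ..., 7}; best 6*1 + 8*7 = 62
  x = 2: y <= min((8 - 1*2)/1, (10 - 2*2)/1) => y in {0, ..., 6}; best 6*2 + 8*6 = 60
  x = 3: y <= min((8 - 1*3)/1, (10 - 2*3)/1) => y in {0, ..., 4}; best 6*3 + 8*4 = 50
  x = 4: y <= min((8 - 1*4)/1, (10 - 2*4)/1) => y in {0, ..., 2}; best 6*4 + 8*2 = 40
  x = 5: y <= min((8 - 1*5)/1, (10 - 2*5)/1) => y in {0}; best 6*5 + 8*0 = 30
The maximum 6x + 8y = 64 is achieved at x = 0, y = 8.
Check: 1*0 + 1*8 = 8 <= 8 and 2*0 + 1*8 = 8 <= 10.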